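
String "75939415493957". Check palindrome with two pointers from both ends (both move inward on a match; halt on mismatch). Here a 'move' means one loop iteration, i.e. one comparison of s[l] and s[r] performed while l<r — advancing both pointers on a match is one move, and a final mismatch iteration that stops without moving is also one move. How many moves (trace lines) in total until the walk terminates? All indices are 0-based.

l=0 r=13: '7'=='7', l++,r--
l=1 r=12: '5'=='5', l++,r--
l=2 r=11: '9'=='9', l++,r--
l=3 r=10: '3'=='3', l++,r--
l=4 r=9: '9'=='9', l++,r--
l=5 r=8: '4'=='4', l++,r--
l=6 r=7: '1'!='5', stop

7 moves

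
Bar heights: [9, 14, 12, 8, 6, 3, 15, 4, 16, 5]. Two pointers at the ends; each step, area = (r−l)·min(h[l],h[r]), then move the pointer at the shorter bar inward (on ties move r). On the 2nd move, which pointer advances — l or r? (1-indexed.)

l=1 r=10: min(9,5)*9=45 best=45 *, r--
l=1 r=9: min(9,16)*8=72 best=72 *, l++

l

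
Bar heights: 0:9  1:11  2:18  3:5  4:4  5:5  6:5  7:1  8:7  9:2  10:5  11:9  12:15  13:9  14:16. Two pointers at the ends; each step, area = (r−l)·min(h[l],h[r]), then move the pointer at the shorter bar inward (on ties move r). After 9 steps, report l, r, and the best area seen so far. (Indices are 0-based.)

l=0 r=14: min(9,16)*14=126 best=126 *, l++
l=1 r=14: min(11,16)*13=143 best=143 *, l++
l=2 r=14: min(18,16)*12=192 best=192 *, r--
l=2 r=13: min(18,9)*11=99 best=192, r--
l=2 r=12: min(18,15)*10=150 best=192, r--
l=2 r=11: min(18,9)*9=81 best=192, r--
l=2 r=10: min(18,5)*8=40 best=192, r--
l=2 r=9: min(18,2)*7=14 best=192, r--
l=2 r=8: min(18,7)*6=42 best=192, r--

l=2, r=7, best area=192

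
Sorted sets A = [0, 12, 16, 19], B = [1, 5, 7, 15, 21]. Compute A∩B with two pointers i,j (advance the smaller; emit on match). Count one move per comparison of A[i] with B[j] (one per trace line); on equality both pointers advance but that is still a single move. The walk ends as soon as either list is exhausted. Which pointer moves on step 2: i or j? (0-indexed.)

j

[i=0,j=0] 0<1 → i++
[i=1,j=0] 12>1 → j++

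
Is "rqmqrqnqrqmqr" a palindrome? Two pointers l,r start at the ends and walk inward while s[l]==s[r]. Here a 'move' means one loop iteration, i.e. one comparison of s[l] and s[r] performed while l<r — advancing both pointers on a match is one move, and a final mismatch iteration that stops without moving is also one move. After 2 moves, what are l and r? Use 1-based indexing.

l=1 r=13: 'r'=='r', l++,r--
l=2 r=12: 'q'=='q', l++,r--

l=3, r=11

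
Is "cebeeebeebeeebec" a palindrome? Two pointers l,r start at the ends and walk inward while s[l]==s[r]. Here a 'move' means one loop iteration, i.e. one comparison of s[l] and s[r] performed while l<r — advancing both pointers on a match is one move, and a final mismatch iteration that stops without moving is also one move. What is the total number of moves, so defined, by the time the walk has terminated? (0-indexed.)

8 moves

l=0 r=15: 'c'=='c', l++,r--
l=1 r=14: 'e'=='e', l++,r--
l=2 r=13: 'b'=='b', l++,r--
l=3 r=12: 'e'=='e', l++,r--
l=4 r=11: 'e'=='e', l++,r--
l=5 r=10: 'e'=='e', l++,r--
l=6 r=9: 'b'=='b', l++,r--
l=7 r=8: 'e'=='e', l++,r--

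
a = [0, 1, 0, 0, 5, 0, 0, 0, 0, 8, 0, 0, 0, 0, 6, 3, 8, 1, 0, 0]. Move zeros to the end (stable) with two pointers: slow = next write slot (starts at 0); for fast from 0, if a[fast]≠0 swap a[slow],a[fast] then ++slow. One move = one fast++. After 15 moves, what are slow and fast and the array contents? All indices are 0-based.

(s=0,f=0) a[fast]=0 → fast++
(s=0,f=1) a[fast]=1≠0 swap→a[0]=1 → slow++,fast++
(s=1,f=2) a[fast]=0 → fast++
(s=1,f=3) a[fast]=0 → fast++
(s=1,f=4) a[fast]=5≠0 swap→a[1]=5 → slow++,fast++
(s=2,f=5) a[fast]=0 → fast++
(s=2,f=6) a[fast]=0 → fast++
(s=2,f=7) a[fast]=0 → fast++
(s=2,f=8) a[fast]=0 → fast++
(s=2,f=9) a[fast]=8≠0 swap→a[2]=8 → slow++,fast++
(s=3,f=10) a[fast]=0 → fast++
(s=3,f=11) a[fast]=0 → fast++
(s=3,f=12) a[fast]=0 → fast++
(s=3,f=13) a[fast]=0 → fast++
(s=3,f=14) a[fast]=6≠0 swap→a[3]=6 → slow++,fast++

slow=4, fast=15, a=[1, 5, 8, 6, 0, 0, 0, 0, 0, 0, 0, 0, 0, 0, 0, 3, 8, 1, 0, 0]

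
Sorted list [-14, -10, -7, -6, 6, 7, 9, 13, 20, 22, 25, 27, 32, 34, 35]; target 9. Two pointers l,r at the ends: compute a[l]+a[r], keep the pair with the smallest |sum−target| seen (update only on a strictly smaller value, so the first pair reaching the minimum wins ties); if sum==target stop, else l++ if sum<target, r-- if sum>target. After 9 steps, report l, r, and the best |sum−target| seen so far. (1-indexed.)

l=3, r=8, best |Δ|=1

[1,15] -14+35=21 d=12 * → r--
[1,14] -14+34=20 d=11 * → r--
[1,13] -14+32=18 d=9 * → r--
[1,12] -14+27=13 d=4 * → r--
[1,11] -14+25=11 d=2 * → r--
[1,10] -14+22=8 d=1 * → l++
[2,10] -10+22=12 d=3 → r--
[2,9] -10+20=10 d=1 → r--
[2,8] -10+13=3 d=6 → l++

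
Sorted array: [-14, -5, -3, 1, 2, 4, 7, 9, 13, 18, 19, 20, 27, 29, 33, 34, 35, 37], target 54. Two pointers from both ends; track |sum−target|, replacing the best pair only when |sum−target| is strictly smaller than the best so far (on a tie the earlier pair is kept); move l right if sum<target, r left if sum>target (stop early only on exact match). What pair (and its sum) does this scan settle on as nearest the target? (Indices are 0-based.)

[0,17] -14+37=23 d=31 * → l++
[1,17] -5+37=32 d=22 * → l++
[2,17] -3+37=34 d=20 * → l++
[3,17] 1+37=38 d=16 * → l++
[4,17] 2+37=39 d=15 * → l++
[5,17] 4+37=41 d=13 * → l++
[6,17] 7+37=44 d=10 * → l++
[7,17] 9+37=46 d=8 * → l++
[8,17] 13+37=50 d=4 * → l++
[9,17] 18+37=55 d=1 * → r--
[9,16] 18+35=53 d=1 → l++
[10,16] 19+35=54 d=0 * → stop

pair (19, 35) with sum 54 (|Δ|=0)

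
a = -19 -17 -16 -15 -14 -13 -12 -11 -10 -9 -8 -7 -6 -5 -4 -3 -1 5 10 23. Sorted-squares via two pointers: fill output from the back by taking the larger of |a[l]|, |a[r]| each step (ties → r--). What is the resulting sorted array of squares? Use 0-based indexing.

[1, 9, 16, 25, 25, 36, 49, 64, 81, 100, 100, 121, 144, 169, 196, 225, 256, 289, 361, 529]

l=0 r=19: |-19|<=|23| out[19]=529, r--
l=0 r=18: |-19|>|10| out[18]=361, l++
l=1 r=18: |-17|>|10| out[17]=289, l++
l=2 r=18: |-16|>|10| out[16]=256, l++
l=3 r=18: |-15|>|10| out[15]=225, l++
l=4 r=18: |-14|>|10| out[14]=196, l++
l=5 r=18: |-13|>|10| out[13]=169, l++
l=6 r=18: |-12|>|10| out[12]=144, l++
l=7 r=18: |-11|>|10| out[11]=121, l++
l=8 r=18: |-10|<=|10| out[10]=100, r--
l=8 r=17: |-10|>|5| out[9]=100, l++
l=9 r=17: |-9|>|5| out[8]=81, l++
l=10 r=17: |-8|>|5| out[7]=64, l++
l=11 r=17: |-7|>|5| out[6]=49, l++
l=12 r=17: |-6|>|5| out[5]=36, l++
l=13 r=17: |-5|<=|5| out[4]=25, r--
l=13 r=16: |-5|>|-1| out[3]=25, l++
l=14 r=16: |-4|>|-1| out[2]=16, l++
l=15 r=16: |-3|>|-1| out[1]=9, l++
l=16 r=16: |-1|<=|-1| out[0]=1, r--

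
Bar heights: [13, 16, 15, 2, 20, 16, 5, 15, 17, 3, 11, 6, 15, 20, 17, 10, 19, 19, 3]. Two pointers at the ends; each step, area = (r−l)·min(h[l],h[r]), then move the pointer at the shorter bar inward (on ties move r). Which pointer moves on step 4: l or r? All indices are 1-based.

[1,19] min(13,3)*18=54 best=54 * → r--
[1,18] min(13,19)*17=221 best=221 * → l++
[2,18] min(16,19)*16=256 best=256 * → l++
[3,18] min(15,19)*15=225 best=256 → l++

l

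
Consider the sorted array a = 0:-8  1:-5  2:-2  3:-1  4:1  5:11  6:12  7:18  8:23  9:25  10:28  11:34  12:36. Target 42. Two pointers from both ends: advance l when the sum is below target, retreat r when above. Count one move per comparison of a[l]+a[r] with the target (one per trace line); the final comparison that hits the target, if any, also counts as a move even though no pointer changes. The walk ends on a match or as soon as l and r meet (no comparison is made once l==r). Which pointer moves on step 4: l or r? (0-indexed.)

l

l=0 r=12: -8+36=28 <42, l++
l=1 r=12: -5+36=31 <42, l++
l=2 r=12: -2+36=34 <42, l++
l=3 r=12: -1+36=35 <42, l++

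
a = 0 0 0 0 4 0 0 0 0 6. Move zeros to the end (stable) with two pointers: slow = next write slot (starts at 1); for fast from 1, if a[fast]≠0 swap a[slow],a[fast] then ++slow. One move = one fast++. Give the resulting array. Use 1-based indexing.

[4, 6, 0, 0, 0, 0, 0, 0, 0, 0]

(s=1,f=1) a[fast]=0 → fast++
(s=1,f=2) a[fast]=0 → fast++
(s=1,f=3) a[fast]=0 → fast++
(s=1,f=4) a[fast]=0 → fast++
(s=1,f=5) a[fast]=4≠0 swap→a[1]=4 → slow++,fast++
(s=2,f=6) a[fast]=0 → fast++
(s=2,f=7) a[fast]=0 → fast++
(s=2,f=8) a[fast]=0 → fast++
(s=2,f=9) a[fast]=0 → fast++
(s=2,f=10) a[fast]=6≠0 swap→a[2]=6 → slow++,fast++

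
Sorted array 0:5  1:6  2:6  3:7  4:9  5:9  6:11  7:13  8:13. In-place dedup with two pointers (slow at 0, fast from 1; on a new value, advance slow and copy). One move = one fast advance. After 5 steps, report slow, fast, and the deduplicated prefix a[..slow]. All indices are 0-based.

slow=3, fast=6, prefix=[5, 6, 7, 9]

(s=0,f=1) a[fast]=6≠a[slow]=5 write a[1]=6 → slow++,fast++
(s=1,f=2) a[fast]=6=a[slow] dup → fast++
(s=1,f=3) a[fast]=7≠a[slow]=6 write a[2]=7 → slow++,fast++
(s=2,f=4) a[fast]=9≠a[slow]=7 write a[3]=9 → slow++,fast++
(s=3,f=5) a[fast]=9=a[slow] dup → fast++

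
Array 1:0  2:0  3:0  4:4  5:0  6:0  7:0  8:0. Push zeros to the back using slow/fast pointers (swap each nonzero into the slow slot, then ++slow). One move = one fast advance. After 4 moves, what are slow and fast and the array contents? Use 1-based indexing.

slow=2, fast=5, a=[4, 0, 0, 0, 0, 0, 0, 0]

(s=1,f=1) a[fast]=0 → fast++
(s=1,f=2) a[fast]=0 → fast++
(s=1,f=3) a[fast]=0 → fast++
(s=1,f=4) a[fast]=4≠0 swap→a[1]=4 → slow++,fast++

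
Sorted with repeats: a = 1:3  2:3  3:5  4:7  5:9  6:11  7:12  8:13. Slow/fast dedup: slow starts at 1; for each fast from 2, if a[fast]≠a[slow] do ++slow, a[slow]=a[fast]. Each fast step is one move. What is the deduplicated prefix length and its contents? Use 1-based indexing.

slow=1 fast=2: a[fast]=3=a[slow] dup, fast++
slow=1 fast=3: a[fast]=5≠a[slow]=3 write a[2]=5, slow++,fast++
slow=2 fast=4: a[fast]=7≠a[slow]=5 write a[3]=7, slow++,fast++
slow=3 fast=5: a[fast]=9≠a[slow]=7 write a[4]=9, slow++,fast++
slow=4 fast=6: a[fast]=11≠a[slow]=9 write a[5]=11, slow++,fast++
slow=5 fast=7: a[fast]=12≠a[slow]=11 write a[6]=12, slow++,fast++
slow=6 fast=8: a[fast]=13≠a[slow]=12 write a[7]=13, slow++,fast++

length 7; prefix = [3, 5, 7, 9, 11, 12, 13]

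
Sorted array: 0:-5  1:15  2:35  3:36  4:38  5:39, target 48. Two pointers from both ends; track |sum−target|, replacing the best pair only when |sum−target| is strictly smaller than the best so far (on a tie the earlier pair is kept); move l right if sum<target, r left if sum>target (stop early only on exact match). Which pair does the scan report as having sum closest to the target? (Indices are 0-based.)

[0,5] -5+39=34 d=14 * → l++
[1,5] 15+39=54 d=6 * → r--
[1,4] 15+38=53 d=5 * → r--
[1,3] 15+36=51 d=3 * → r--
[1,2] 15+35=50 d=2 * → r--

pair (15, 35) with sum 50 (|Δ|=2)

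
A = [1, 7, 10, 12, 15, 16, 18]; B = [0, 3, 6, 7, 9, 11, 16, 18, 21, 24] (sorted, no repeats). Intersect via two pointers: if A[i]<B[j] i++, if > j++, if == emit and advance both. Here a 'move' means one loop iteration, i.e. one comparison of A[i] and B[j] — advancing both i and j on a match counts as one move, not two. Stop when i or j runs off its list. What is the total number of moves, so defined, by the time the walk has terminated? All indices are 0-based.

12 moves

[i=0,j=0] 1>0 → j++
[i=0,j=1] 1<3 → i++
[i=1,j=1] 7>3 → j++
[i=1,j=2] 7>6 → j++
[i=1,j=3] 7==7 emit → i++,j++
[i=2,j=4] 10>9 → j++
[i=2,j=5] 10<11 → i++
[i=3,j=5] 12>11 → j++
[i=3,j=6] 12<16 → i++
[i=4,j=6] 15<16 → i++
[i=5,j=6] 16==16 emit → i++,j++
[i=6,j=7] 18==18 emit → i++,j++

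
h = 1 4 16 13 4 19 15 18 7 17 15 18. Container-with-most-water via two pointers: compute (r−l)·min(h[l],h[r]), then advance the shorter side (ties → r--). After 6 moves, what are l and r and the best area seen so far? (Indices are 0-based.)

l=5, r=10, best area=144

l=0 r=11: min(1,18)*11=11 best=11 *, l++
l=1 r=11: min(4,18)*10=40 best=40 *, l++
l=2 r=11: min(16,18)*9=144 best=144 *, l++
l=3 r=11: min(13,18)*8=104 best=144, l++
l=4 r=11: min(4,18)*7=28 best=144, l++
l=5 r=11: min(19,18)*6=108 best=144, r--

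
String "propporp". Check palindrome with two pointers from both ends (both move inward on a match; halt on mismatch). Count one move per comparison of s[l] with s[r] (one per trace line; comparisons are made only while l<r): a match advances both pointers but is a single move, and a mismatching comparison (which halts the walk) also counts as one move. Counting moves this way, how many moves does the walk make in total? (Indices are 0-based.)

4 moves

[0,7] 'p'=='p' → l++,r--
[1,6] 'r'=='r' → l++,r--
[2,5] 'o'=='o' → l++,r--
[3,4] 'p'=='p' → l++,r--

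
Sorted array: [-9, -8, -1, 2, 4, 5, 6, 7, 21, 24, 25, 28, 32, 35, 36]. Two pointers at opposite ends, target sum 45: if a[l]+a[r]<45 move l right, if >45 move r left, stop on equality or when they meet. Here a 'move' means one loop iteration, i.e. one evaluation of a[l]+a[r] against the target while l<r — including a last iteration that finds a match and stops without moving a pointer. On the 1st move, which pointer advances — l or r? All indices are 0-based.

[0,14] -9+36=27 <45 → l++

l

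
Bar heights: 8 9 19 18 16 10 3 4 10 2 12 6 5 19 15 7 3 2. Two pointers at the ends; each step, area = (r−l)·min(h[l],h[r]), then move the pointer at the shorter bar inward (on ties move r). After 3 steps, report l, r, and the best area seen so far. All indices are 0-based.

l=0 r=17: min(8,2)*17=34 best=34 *, r--
l=0 r=16: min(8,3)*16=48 best=48 *, r--
l=0 r=15: min(8,7)*15=105 best=105 *, r--

l=0, r=14, best area=105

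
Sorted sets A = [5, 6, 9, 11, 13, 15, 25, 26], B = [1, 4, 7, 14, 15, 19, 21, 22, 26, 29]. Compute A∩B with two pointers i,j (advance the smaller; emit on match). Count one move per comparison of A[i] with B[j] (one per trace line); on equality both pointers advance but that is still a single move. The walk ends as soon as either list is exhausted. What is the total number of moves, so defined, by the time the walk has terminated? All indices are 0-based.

[i=0,j=0] 5>1 → j++
[i=0,j=1] 5>4 → j++
[i=0,j=2] 5<7 → i++
[i=1,j=2] 6<7 → i++
[i=2,j=2] 9>7 → j++
[i=2,j=3] 9<14 → i++
[i=3,j=3] 11<14 → i++
[i=4,j=3] 13<14 → i++
[i=5,j=3] 15>14 → j++
[i=5,j=4] 15==15 emit → i++,j++
[i=6,j=5] 25>19 → j++
[i=6,j=6] 25>21 → j++
[i=6,j=7] 25>22 → j++
[i=6,j=8] 25<26 → i++
[i=7,j=8] 26==26 emit → i++,j++

15 moves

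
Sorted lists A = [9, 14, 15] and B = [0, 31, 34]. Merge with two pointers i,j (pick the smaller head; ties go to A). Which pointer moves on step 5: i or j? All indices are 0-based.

[i=0,j=0] A[i]=9>B[j]=0 take 0 → j++
[i=0,j=1] A[i]=9<=B[j]=31 take 9 → i++
[i=1,j=1] A[i]=14<=B[j]=31 take 14 → i++
[i=2,j=1] A[i]=15<=B[j]=31 take 15 → i++
[i=3,j=1] A done, take B[j]=31 → j++

j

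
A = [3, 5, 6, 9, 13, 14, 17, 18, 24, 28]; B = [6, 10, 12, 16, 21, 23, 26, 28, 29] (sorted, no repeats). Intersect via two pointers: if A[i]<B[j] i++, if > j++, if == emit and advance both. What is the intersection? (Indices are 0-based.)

intersection = [6, 28]

[i=0,j=0] 3<6 → i++
[i=1,j=0] 5<6 → i++
[i=2,j=0] 6==6 emit → i++,j++
[i=3,j=1] 9<10 → i++
[i=4,j=1] 13>10 → j++
[i=4,j=2] 13>12 → j++
[i=4,j=3] 13<16 → i++
[i=5,j=3] 14<16 → i++
[i=6,j=3] 17>16 → j++
[i=6,j=4] 17<21 → i++
[i=7,j=4] 18<21 → i++
[i=8,j=4] 24>21 → j++
[i=8,j=5] 24>23 → j++
[i=8,j=6] 24<26 → i++
[i=9,j=6] 28>26 → j++
[i=9,j=7] 28==28 emit → i++,j++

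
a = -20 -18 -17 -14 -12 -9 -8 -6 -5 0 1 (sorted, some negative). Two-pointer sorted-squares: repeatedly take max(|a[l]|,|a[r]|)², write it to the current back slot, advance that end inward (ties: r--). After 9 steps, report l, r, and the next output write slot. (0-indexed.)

l=0 r=10: |-20|>|1| out[10]=400, l++
l=1 r=10: |-18|>|1| out[9]=324, l++
l=2 r=10: |-17|>|1| out[8]=289, l++
l=3 r=10: |-14|>|1| out[7]=196, l++
l=4 r=10: |-12|>|1| out[6]=144, l++
l=5 r=10: |-9|>|1| out[5]=81, l++
l=6 r=10: |-8|>|1| out[4]=64, l++
l=7 r=10: |-6|>|1| out[3]=36, l++
l=8 r=10: |-5|>|1| out[2]=25, l++

l=9, r=10, next write slot=1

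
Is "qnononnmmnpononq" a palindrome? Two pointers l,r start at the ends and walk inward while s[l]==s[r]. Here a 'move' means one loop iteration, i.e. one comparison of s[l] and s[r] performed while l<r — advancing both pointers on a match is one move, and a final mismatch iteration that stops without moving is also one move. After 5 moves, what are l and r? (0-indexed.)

l=5, r=10

[0,15] 'q'=='q' → l++,r--
[1,14] 'n'=='n' → l++,r--
[2,13] 'o'=='o' → l++,r--
[3,12] 'n'=='n' → l++,r--
[4,11] 'o'=='o' → l++,r--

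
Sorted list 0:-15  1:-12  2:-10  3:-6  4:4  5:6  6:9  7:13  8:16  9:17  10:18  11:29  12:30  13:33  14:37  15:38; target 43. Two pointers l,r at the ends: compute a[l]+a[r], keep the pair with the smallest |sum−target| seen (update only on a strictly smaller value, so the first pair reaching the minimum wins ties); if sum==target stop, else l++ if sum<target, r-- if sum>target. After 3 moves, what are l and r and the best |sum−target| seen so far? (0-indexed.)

l=0 r=15: -15+38=23 d=20 *, l++
l=1 r=15: -12+38=26 d=17 *, l++
l=2 r=15: -10+38=28 d=15 *, l++

l=3, r=15, best |Δ|=15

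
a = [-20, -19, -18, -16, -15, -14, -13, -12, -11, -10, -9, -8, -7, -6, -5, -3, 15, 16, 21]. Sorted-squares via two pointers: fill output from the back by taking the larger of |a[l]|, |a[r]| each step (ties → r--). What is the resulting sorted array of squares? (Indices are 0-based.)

[9, 25, 36, 49, 64, 81, 100, 121, 144, 169, 196, 225, 225, 256, 256, 324, 361, 400, 441]

[0,18] |-20|<=|21| out[18]=441 → r--
[0,17] |-20|>|16| out[17]=400 → l++
[1,17] |-19|>|16| out[16]=361 → l++
[2,17] |-18|>|16| out[15]=324 → l++
[3,17] |-16|<=|16| out[14]=256 → r--
[3,16] |-16|>|15| out[13]=256 → l++
[4,16] |-15|<=|15| out[12]=225 → r--
[4,15] |-15|>|-3| out[11]=225 → l++
[5,15] |-14|>|-3| out[10]=196 → l++
[6,15] |-13|>|-3| out[9]=169 → l++
[7,15] |-12|>|-3| out[8]=144 → l++
[8,15] |-11|>|-3| out[7]=121 → l++
[9,15] |-10|>|-3| out[6]=100 → l++
[10,15] |-9|>|-3| out[5]=81 → l++
[11,15] |-8|>|-3| out[4]=64 → l++
[12,15] |-7|>|-3| out[3]=49 → l++
[13,15] |-6|>|-3| out[2]=36 → l++
[14,15] |-5|>|-3| out[1]=25 → l++
[15,15] |-3|<=|-3| out[0]=9 → r--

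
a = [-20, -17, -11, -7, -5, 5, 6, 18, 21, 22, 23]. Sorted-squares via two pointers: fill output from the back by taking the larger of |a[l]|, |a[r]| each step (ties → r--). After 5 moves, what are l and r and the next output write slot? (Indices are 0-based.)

l=0 r=10: |-20|<=|23| out[10]=529, r--
l=0 r=9: |-20|<=|22| out[9]=484, r--
l=0 r=8: |-20|<=|21| out[8]=441, r--
l=0 r=7: |-20|>|18| out[7]=400, l++
l=1 r=7: |-17|<=|18| out[6]=324, r--

l=1, r=6, next write slot=5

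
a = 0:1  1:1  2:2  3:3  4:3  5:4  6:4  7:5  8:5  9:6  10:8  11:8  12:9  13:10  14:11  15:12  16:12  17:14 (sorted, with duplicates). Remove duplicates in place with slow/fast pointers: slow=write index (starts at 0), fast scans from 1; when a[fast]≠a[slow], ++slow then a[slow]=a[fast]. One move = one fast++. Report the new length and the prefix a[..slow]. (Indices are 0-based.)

(s=0,f=1) a[fast]=1=a[slow] dup → fast++
(s=0,f=2) a[fast]=2≠a[slow]=1 write a[1]=2 → slow++,fast++
(s=1,f=3) a[fast]=3≠a[slow]=2 write a[2]=3 → slow++,fast++
(s=2,f=4) a[fast]=3=a[slow] dup → fast++
(s=2,f=5) a[fast]=4≠a[slow]=3 write a[3]=4 → slow++,fast++
(s=3,f=6) a[fast]=4=a[slow] dup → fast++
(s=3,f=7) a[fast]=5≠a[slow]=4 write a[4]=5 → slow++,fast++
(s=4,f=8) a[fast]=5=a[slow] dup → fast++
(s=4,f=9) a[fast]=6≠a[slow]=5 write a[5]=6 → slow++,fast++
(s=5,f=10) a[fast]=8≠a[slow]=6 write a[6]=8 → slow++,fast++
(s=6,f=11) a[fast]=8=a[slow] dup → fast++
(s=6,f=12) a[fast]=9≠a[slow]=8 write a[7]=9 → slow++,fast++
(s=7,f=13) a[fast]=10≠a[slow]=9 write a[8]=10 → slow++,fast++
(s=8,f=14) a[fast]=11≠a[slow]=10 write a[9]=11 → slow++,fast++
(s=9,f=15) a[fast]=12≠a[slow]=11 write a[10]=12 → slow++,fast++
(s=10,f=16) a[fast]=12=a[slow] dup → fast++
(s=10,f=17) a[fast]=14≠a[slow]=12 write a[11]=14 → slow++,fast++

length 12; prefix = [1, 2, 3, 4, 5, 6, 8, 9, 10, 11, 12, 14]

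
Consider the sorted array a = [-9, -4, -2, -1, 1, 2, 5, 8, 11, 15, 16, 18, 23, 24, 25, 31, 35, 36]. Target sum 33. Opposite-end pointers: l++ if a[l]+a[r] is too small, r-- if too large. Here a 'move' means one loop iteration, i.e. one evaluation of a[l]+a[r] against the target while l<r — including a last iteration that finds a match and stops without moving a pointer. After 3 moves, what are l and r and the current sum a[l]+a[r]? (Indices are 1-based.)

l=3, r=17, sum=33

[1,18] -9+36=27 <33 → l++
[2,18] -4+36=32 <33 → l++
[3,18] -2+36=34 >33 → r--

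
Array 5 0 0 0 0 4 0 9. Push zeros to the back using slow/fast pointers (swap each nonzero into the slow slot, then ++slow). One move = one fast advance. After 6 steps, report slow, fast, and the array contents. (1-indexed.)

slow=3, fast=7, a=[5, 4, 0, 0, 0, 0, 0, 9]

(s=1,f=1) a[fast]=5≠0 swap→a[1]=5 → slow++,fast++
(s=2,f=2) a[fast]=0 → fast++
(s=2,f=3) a[fast]=0 → fast++
(s=2,f=4) a[fast]=0 → fast++
(s=2,f=5) a[fast]=0 → fast++
(s=2,f=6) a[fast]=4≠0 swap→a[2]=4 → slow++,fast++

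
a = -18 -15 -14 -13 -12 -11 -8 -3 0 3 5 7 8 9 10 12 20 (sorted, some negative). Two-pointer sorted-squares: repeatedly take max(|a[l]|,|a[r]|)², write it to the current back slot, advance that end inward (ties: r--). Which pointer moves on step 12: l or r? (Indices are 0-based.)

l

l=0 r=16: |-18|<=|20| out[16]=400, r--
l=0 r=15: |-18|>|12| out[15]=324, l++
l=1 r=15: |-15|>|12| out[14]=225, l++
l=2 r=15: |-14|>|12| out[13]=196, l++
l=3 r=15: |-13|>|12| out[12]=169, l++
l=4 r=15: |-12|<=|12| out[11]=144, r--
l=4 r=14: |-12|>|10| out[10]=144, l++
l=5 r=14: |-11|>|10| out[9]=121, l++
l=6 r=14: |-8|<=|10| out[8]=100, r--
l=6 r=13: |-8|<=|9| out[7]=81, r--
l=6 r=12: |-8|<=|8| out[6]=64, r--
l=6 r=11: |-8|>|7| out[5]=64, l++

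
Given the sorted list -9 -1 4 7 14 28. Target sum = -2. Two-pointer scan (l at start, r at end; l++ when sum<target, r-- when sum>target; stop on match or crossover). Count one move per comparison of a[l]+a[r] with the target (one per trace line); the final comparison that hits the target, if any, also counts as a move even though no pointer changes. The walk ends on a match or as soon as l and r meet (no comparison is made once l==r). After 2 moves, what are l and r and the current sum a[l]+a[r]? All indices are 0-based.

l=0 r=5: -9+28=19 >-2, r--
l=0 r=4: -9+14=5 >-2, r--

l=0, r=3, sum=-2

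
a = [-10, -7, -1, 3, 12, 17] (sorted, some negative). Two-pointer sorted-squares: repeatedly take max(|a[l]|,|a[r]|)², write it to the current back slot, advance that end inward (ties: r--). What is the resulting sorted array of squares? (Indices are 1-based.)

[1, 9, 49, 100, 144, 289]

[1,6] |-10|<=|17| out[6]=289 → r--
[1,5] |-10|<=|12| out[5]=144 → r--
[1,4] |-10|>|3| out[4]=100 → l++
[2,4] |-7|>|3| out[3]=49 → l++
[3,4] |-1|<=|3| out[2]=9 → r--
[3,3] |-1|<=|-1| out[1]=1 → r--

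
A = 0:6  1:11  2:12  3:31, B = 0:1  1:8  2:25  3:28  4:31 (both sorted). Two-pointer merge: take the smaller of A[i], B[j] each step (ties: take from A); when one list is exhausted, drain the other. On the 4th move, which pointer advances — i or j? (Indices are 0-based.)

[i=0,j=0] A[i]=6>B[j]=1 take 1 → j++
[i=0,j=1] A[i]=6<=B[j]=8 take 6 → i++
[i=1,j=1] A[i]=11>B[j]=8 take 8 → j++
[i=1,j=2] A[i]=11<=B[j]=25 take 11 → i++

i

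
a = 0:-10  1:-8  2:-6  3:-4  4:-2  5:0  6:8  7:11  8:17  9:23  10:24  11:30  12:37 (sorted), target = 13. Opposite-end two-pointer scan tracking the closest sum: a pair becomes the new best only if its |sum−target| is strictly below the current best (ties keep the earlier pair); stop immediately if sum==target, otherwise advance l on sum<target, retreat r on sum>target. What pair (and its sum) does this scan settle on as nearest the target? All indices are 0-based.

pair (-10, 23) with sum 13 (|Δ|=0)

l=0 r=12: -10+37=27 d=14 *, r--
l=0 r=11: -10+30=20 d=7 *, r--
l=0 r=10: -10+24=14 d=1 *, r--
l=0 r=9: -10+23=13 d=0 *, stop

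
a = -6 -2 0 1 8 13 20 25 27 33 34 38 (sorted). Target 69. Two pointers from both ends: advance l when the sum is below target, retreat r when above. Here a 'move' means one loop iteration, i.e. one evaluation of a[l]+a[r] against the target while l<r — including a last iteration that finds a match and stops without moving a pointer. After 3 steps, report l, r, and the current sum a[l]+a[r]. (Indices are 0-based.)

l=3, r=11, sum=39

l=0 r=11: -6+38=32 <69, l++
l=1 r=11: -2+38=36 <69, l++
l=2 r=11: 0+38=38 <69, l++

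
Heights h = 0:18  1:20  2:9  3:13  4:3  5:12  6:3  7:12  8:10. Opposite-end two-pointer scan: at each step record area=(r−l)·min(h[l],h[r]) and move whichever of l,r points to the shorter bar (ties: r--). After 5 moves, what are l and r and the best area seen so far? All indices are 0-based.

l=0, r=3, best area=84

l=0 r=8: min(18,10)*8=80 best=80 *, r--
l=0 r=7: min(18,12)*7=84 best=84 *, r--
l=0 r=6: min(18,3)*6=18 best=84, r--
l=0 r=5: min(18,12)*5=60 best=84, r--
l=0 r=4: min(18,3)*4=12 best=84, r--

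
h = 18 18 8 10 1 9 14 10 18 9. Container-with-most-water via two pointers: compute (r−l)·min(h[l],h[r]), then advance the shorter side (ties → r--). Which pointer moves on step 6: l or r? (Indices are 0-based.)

[0,9] min(18,9)*9=81 best=81 * → r--
[0,8] min(18,18)*8=144 best=144 * → r--
[0,7] min(18,10)*7=70 best=144 → r--
[0,6] min(18,14)*6=84 best=144 → r--
[0,5] min(18,9)*5=45 best=144 → r--
[0,4] min(18,1)*4=4 best=144 → r--

r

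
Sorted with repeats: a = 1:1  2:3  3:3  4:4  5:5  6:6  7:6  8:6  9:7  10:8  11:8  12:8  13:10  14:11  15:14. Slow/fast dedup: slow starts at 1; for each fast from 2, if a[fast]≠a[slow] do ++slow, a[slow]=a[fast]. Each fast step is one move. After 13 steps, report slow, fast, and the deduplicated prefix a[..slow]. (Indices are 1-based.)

slow=9, fast=15, prefix=[1, 3, 4, 5, 6, 7, 8, 10, 11]

slow=1 fast=2: a[fast]=3≠a[slow]=1 write a[2]=3, slow++,fast++
slow=2 fast=3: a[fast]=3=a[slow] dup, fast++
slow=2 fast=4: a[fast]=4≠a[slow]=3 write a[3]=4, slow++,fast++
slow=3 fast=5: a[fast]=5≠a[slow]=4 write a[4]=5, slow++,fast++
slow=4 fast=6: a[fast]=6≠a[slow]=5 write a[5]=6, slow++,fast++
slow=5 fast=7: a[fast]=6=a[slow] dup, fast++
slow=5 fast=8: a[fast]=6=a[slow] dup, fast++
slow=5 fast=9: a[fast]=7≠a[slow]=6 write a[6]=7, slow++,fast++
slow=6 fast=10: a[fast]=8≠a[slow]=7 write a[7]=8, slow++,fast++
slow=7 fast=11: a[fast]=8=a[slow] dup, fast++
slow=7 fast=12: a[fast]=8=a[slow] dup, fast++
slow=7 fast=13: a[fast]=10≠a[slow]=8 write a[8]=10, slow++,fast++
slow=8 fast=14: a[fast]=11≠a[slow]=10 write a[9]=11, slow++,fast++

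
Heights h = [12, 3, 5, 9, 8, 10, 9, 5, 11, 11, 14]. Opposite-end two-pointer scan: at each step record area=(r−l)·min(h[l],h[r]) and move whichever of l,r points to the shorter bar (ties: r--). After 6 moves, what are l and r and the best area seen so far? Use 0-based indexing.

l=6, r=10, best area=120

[0,10] min(12,14)*10=120 best=120 * → l++
[1,10] min(3,14)*9=27 best=120 → l++
[2,10] min(5,14)*8=40 best=120 → l++
[3,10] min(9,14)*7=63 best=120 → l++
[4,10] min(8,14)*6=48 best=120 → l++
[5,10] min(10,14)*5=50 best=120 → l++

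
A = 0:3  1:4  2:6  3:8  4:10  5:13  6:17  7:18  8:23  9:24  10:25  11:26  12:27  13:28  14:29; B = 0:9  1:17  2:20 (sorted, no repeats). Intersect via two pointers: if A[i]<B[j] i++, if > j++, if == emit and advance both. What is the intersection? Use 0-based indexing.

intersection = [17]

[i=0,j=0] 3<9 → i++
[i=1,j=0] 4<9 → i++
[i=2,j=0] 6<9 → i++
[i=3,j=0] 8<9 → i++
[i=4,j=0] 10>9 → j++
[i=4,j=1] 10<17 → i++
[i=5,j=1] 13<17 → i++
[i=6,j=1] 17==17 emit → i++,j++
[i=7,j=2] 18<20 → i++
[i=8,j=2] 23>20 → j++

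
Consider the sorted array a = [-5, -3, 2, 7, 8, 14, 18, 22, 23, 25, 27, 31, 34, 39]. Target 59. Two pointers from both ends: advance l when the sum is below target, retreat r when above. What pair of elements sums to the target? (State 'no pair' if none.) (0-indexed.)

(25, 34)

[0,13] -5+39=34 <59 → l++
[1,13] -3+39=36 <59 → l++
[2,13] 2+39=41 <59 → l++
[3,13] 7+39=46 <59 → l++
[4,13] 8+39=47 <59 → l++
[5,13] 14+39=53 <59 → l++
[6,13] 18+39=57 <59 → l++
[7,13] 22+39=61 >59 → r--
[7,12] 22+34=56 <59 → l++
[8,12] 23+34=57 <59 → l++
[9,12] 25+34=59 → found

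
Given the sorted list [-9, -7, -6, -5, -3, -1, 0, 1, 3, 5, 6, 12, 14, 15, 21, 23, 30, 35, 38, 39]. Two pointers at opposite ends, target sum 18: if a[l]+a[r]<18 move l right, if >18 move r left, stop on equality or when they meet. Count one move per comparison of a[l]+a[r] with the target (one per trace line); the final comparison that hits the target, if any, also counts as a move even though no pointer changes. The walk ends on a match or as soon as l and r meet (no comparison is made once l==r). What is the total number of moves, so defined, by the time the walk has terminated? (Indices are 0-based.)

8 moves

l=0 r=19: -9+39=30 >18, r--
l=0 r=18: -9+38=29 >18, r--
l=0 r=17: -9+35=26 >18, r--
l=0 r=16: -9+30=21 >18, r--
l=0 r=15: -9+23=14 <18, l++
l=1 r=15: -7+23=16 <18, l++
l=2 r=15: -6+23=17 <18, l++
l=3 r=15: -5+23=18, found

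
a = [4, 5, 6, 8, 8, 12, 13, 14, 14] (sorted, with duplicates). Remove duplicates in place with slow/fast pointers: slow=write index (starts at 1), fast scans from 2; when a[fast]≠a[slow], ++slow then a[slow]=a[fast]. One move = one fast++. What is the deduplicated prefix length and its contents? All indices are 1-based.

slow=1 fast=2: a[fast]=5≠a[slow]=4 write a[2]=5, slow++,fast++
slow=2 fast=3: a[fast]=6≠a[slow]=5 write a[3]=6, slow++,fast++
slow=3 fast=4: a[fast]=8≠a[slow]=6 write a[4]=8, slow++,fast++
slow=4 fast=5: a[fast]=8=a[slow] dup, fast++
slow=4 fast=6: a[fast]=12≠a[slow]=8 write a[5]=12, slow++,fast++
slow=5 fast=7: a[fast]=13≠a[slow]=12 write a[6]=13, slow++,fast++
slow=6 fast=8: a[fast]=14≠a[slow]=13 write a[7]=14, slow++,fast++
slow=7 fast=9: a[fast]=14=a[slow] dup, fast++

length 7; prefix = [4, 5, 6, 8, 12, 13, 14]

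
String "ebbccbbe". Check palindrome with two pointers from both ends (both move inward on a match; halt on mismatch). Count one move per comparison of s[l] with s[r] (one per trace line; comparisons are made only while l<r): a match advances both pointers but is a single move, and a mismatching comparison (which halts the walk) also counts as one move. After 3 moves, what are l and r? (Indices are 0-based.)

l=3, r=4

[0,7] 'e'=='e' → l++,r--
[1,6] 'b'=='b' → l++,r--
[2,5] 'b'=='b' → l++,r--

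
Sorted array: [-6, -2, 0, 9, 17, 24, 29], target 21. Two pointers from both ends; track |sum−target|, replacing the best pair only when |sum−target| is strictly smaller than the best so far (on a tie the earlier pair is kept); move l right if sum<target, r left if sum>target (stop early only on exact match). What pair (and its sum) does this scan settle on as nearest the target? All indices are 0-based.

l=0 r=6: -6+29=23 d=2 *, r--
l=0 r=5: -6+24=18 d=3, l++
l=1 r=5: -2+24=22 d=1 *, r--
l=1 r=4: -2+17=15 d=6, l++
l=2 r=4: 0+17=17 d=4, l++
l=3 r=4: 9+17=26 d=5, r--

pair (-2, 24) with sum 22 (|Δ|=1)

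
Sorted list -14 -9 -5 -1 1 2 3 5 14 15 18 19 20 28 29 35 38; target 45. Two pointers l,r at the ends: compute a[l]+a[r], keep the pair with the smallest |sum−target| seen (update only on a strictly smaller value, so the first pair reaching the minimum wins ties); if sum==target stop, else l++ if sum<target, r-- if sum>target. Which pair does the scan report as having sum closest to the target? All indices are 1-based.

pair (15, 29) with sum 44 (|Δ|=1)

l=1 r=17: -14+38=24 d=21 *, l++
l=2 r=17: -9+38=29 d=16 *, l++
l=3 r=17: -5+38=33 d=12 *, l++
l=4 r=17: -1+38=37 d=8 *, l++
l=5 r=17: 1+38=39 d=6 *, l++
l=6 r=17: 2+38=40 d=5 *, l++
l=7 r=17: 3+38=41 d=4 *, l++
l=8 r=17: 5+38=43 d=2 *, l++
l=9 r=17: 14+38=52 d=7, r--
l=9 r=16: 14+35=49 d=4, r--
l=9 r=15: 14+29=43 d=2, l++
l=10 r=15: 15+29=44 d=1 *, l++
l=11 r=15: 18+29=47 d=2, r--
l=11 r=14: 18+28=46 d=1, r--
l=11 r=13: 18+20=38 d=7, l++
l=12 r=13: 19+20=39 d=6, l++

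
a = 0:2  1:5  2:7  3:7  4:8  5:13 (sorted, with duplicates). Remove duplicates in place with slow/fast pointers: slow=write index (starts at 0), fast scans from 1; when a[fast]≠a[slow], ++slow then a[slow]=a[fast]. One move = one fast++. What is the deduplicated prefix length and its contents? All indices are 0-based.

(s=0,f=1) a[fast]=5≠a[slow]=2 write a[1]=5 → slow++,fast++
(s=1,f=2) a[fast]=7≠a[slow]=5 write a[2]=7 → slow++,fast++
(s=2,f=3) a[fast]=7=a[slow] dup → fast++
(s=2,f=4) a[fast]=8≠a[slow]=7 write a[3]=8 → slow++,fast++
(s=3,f=5) a[fast]=13≠a[slow]=8 write a[4]=13 → slow++,fast++

length 5; prefix = [2, 5, 7, 8, 13]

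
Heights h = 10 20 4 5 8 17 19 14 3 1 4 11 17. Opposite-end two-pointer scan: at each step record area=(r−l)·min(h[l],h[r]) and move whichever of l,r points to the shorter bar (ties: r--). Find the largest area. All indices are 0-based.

l=0 r=12: min(10,17)*12=120 best=120 *, l++
l=1 r=12: min(20,17)*11=187 best=187 *, r--
l=1 r=11: min(20,11)*10=110 best=187, r--
l=1 r=10: min(20,4)*9=36 best=187, r--
l=1 r=9: min(20,1)*8=8 best=187, r--
l=1 r=8: min(20,3)*7=21 best=187, r--
l=1 r=7: min(20,14)*6=84 best=187, r--
l=1 r=6: min(20,19)*5=95 best=187, r--
l=1 r=5: min(20,17)*4=68 best=187, r--
l=1 r=4: min(20,8)*3=24 best=187, r--
l=1 r=3: min(20,5)*2=10 best=187, r--
l=1 r=2: min(20,4)*1=4 best=187, r--

max area = 187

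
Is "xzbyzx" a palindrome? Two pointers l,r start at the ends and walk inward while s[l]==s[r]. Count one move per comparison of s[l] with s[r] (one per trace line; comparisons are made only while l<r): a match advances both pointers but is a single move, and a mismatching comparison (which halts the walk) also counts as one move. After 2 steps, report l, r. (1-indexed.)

[1,6] 'x'=='x' → l++,r--
[2,5] 'z'=='z' → l++,r--

l=3, r=4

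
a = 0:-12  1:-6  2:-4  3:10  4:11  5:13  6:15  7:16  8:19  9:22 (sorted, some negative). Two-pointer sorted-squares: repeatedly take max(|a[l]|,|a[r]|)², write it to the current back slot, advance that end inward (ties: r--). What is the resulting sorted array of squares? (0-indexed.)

[0,9] |-12|<=|22| out[9]=484 → r--
[0,8] |-12|<=|19| out[8]=361 → r--
[0,7] |-12|<=|16| out[7]=256 → r--
[0,6] |-12|<=|15| out[6]=225 → r--
[0,5] |-12|<=|13| out[5]=169 → r--
[0,4] |-12|>|11| out[4]=144 → l++
[1,4] |-6|<=|11| out[3]=121 → r--
[1,3] |-6|<=|10| out[2]=100 → r--
[1,2] |-6|>|-4| out[1]=36 → l++
[2,2] |-4|<=|-4| out[0]=16 → r--

[16, 36, 100, 121, 144, 169, 225, 256, 361, 484]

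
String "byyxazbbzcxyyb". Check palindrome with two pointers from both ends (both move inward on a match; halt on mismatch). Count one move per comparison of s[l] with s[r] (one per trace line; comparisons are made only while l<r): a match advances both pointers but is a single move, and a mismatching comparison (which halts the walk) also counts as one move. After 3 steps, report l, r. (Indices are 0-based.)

l=3, r=10

l=0 r=13: 'b'=='b', l++,r--
l=1 r=12: 'y'=='y', l++,r--
l=2 r=11: 'y'=='y', l++,r--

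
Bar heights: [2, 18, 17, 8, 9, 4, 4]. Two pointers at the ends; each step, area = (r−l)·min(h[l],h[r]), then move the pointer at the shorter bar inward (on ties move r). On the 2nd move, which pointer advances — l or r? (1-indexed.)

l=1 r=7: min(2,4)*6=12 best=12 *, l++
l=2 r=7: min(18,4)*5=20 best=20 *, r--

r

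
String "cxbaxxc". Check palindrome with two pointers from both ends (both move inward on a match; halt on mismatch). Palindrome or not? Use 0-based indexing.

not a palindrome (mismatch at 2,4)

[0,6] 'c'=='c' → l++,r--
[1,5] 'x'=='x' → l++,r--
[2,4] 'b'!='x' → stop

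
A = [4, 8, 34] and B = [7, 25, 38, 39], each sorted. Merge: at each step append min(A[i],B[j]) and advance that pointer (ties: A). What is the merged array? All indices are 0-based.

i=0 j=0: A[i]=4<=B[j]=7 take 4, i++
i=1 j=0: A[i]=8>B[j]=7 take 7, j++
i=1 j=1: A[i]=8<=B[j]=25 take 8, i++
i=2 j=1: A[i]=34>B[j]=25 take 25, j++
i=2 j=2: A[i]=34<=B[j]=38 take 34, i++
i=3 j=2: A done, take B[j]=38, j++
i=3 j=3: A done, take B[j]=39, j++

[4, 7, 8, 25, 34, 38, 39]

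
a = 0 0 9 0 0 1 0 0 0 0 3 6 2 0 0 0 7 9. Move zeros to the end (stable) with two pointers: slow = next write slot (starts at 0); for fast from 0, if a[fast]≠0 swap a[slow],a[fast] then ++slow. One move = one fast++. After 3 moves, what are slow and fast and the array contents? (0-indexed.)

slow=0 fast=0: a[fast]=0, fast++
slow=0 fast=1: a[fast]=0, fast++
slow=0 fast=2: a[fast]=9≠0 swap→a[0]=9, slow++,fast++

slow=1, fast=3, a=[9, 0, 0, 0, 0, 1, 0, 0, 0, 0, 3, 6, 2, 0, 0, 0, 7, 9]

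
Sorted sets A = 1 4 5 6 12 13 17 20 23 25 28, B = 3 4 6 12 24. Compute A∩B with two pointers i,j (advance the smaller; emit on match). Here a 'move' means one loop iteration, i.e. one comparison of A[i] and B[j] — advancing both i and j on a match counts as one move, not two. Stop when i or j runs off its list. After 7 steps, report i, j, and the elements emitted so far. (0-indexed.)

[i=0,j=0] 1<3 → i++
[i=1,j=0] 4>3 → j++
[i=1,j=1] 4==4 emit → i++,j++
[i=2,j=2] 5<6 → i++
[i=3,j=2] 6==6 emit → i++,j++
[i=4,j=3] 12==12 emit → i++,j++
[i=5,j=4] 13<24 → i++

i=6, j=4, emitted=[4, 6, 12]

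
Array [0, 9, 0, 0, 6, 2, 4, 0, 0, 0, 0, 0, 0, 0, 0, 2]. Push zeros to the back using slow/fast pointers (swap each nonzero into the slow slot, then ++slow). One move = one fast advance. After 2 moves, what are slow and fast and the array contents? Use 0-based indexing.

(s=0,f=0) a[fast]=0 → fast++
(s=0,f=1) a[fast]=9≠0 swap→a[0]=9 → slow++,fast++

slow=1, fast=2, a=[9, 0, 0, 0, 6, 2, 4, 0, 0, 0, 0, 0, 0, 0, 0, 2]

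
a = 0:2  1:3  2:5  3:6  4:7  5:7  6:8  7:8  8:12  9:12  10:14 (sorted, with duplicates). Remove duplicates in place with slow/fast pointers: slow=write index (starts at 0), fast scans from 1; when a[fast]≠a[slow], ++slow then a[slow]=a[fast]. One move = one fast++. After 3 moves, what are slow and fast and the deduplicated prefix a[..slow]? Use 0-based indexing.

slow=3, fast=4, prefix=[2, 3, 5, 6]

(s=0,f=1) a[fast]=3≠a[slow]=2 write a[1]=3 → slow++,fast++
(s=1,f=2) a[fast]=5≠a[slow]=3 write a[2]=5 → slow++,fast++
(s=2,f=3) a[fast]=6≠a[slow]=5 write a[3]=6 → slow++,fast++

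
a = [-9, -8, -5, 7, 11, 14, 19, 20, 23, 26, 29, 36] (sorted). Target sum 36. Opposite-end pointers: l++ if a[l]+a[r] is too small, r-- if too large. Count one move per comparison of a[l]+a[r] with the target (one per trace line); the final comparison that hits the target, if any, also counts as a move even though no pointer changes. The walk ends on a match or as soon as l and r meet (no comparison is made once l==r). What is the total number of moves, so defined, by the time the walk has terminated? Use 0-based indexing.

l=0 r=11: -9+36=27 <36, l++
l=1 r=11: -8+36=28 <36, l++
l=2 r=11: -5+36=31 <36, l++
l=3 r=11: 7+36=43 >36, r--
l=3 r=10: 7+29=36, found

5 moves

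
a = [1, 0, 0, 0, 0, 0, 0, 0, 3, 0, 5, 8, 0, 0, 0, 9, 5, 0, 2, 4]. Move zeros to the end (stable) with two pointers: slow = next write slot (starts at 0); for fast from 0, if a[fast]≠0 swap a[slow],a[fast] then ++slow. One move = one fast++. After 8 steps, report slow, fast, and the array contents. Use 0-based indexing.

slow=1, fast=8, a=[1, 0, 0, 0, 0, 0, 0, 0, 3, 0, 5, 8, 0, 0, 0, 9, 5, 0, 2, 4]

slow=0 fast=0: a[fast]=1≠0 swap→a[0]=1, slow++,fast++
slow=1 fast=1: a[fast]=0, fast++
slow=1 fast=2: a[fast]=0, fast++
slow=1 fast=3: a[fast]=0, fast++
slow=1 fast=4: a[fast]=0, fast++
slow=1 fast=5: a[fast]=0, fast++
slow=1 fast=6: a[fast]=0, fast++
slow=1 fast=7: a[fast]=0, fast++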